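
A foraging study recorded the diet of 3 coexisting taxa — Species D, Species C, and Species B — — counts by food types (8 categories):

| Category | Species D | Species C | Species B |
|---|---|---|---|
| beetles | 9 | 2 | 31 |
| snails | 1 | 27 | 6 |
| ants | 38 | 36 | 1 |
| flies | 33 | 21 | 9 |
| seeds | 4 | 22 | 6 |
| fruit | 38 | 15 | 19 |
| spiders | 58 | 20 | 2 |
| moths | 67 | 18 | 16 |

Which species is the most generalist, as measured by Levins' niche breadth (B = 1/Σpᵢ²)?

Species C

Proportions for Species D (n=248): 9/248=0.0363, 1/248=0.0040, 38/248=0.1532, 33/248=0.1331, 4/248=0.0161, 38/248=0.1532, 58/248=0.2339, 67/248=0.2702
Proportions for Species C (n=161): 2/161=0.0124, 27/161=0.1677, 36/161=0.2236, 21/161=0.1304, 22/161=0.1366, 15/161=0.0932, 20/161=0.1242, 18/161=0.1118
Proportions for Species B (n=90): 31/90=0.3444, 6/90=0.0667, 1/90=0.0111, 9/90=0.1000, 6/90=0.0667, 19/90=0.2111, 2/90=0.0222, 16/90=0.1778
Σp_Dᵢ² = 0.0363² + 0.0040² + 0.1532² + 0.1331² + 0.0161² + 0.1532² + 0.2339² + 0.2702² = 0.001318 + 0.000016 + 0.023470 + 0.017716 + 0.000259 + 0.023470 + 0.054709 + 0.073008 = 0.193966
B_D = 1 / 0.193966 = 5.1555
Σp_Cᵢ² = 0.0124² + 0.1677² + 0.2236² + 0.1304² + 0.1366² + 0.0932² + 0.1242² + 0.1118² = 0.000154 + 0.028123 + 0.049997 + 0.017004 + 0.018660 + 0.008686 + 0.015426 + 0.012499 = 0.150549
B_C = 1 / 0.150549 = 6.6424
Σp_Bᵢ² = 0.3444² + 0.0667² + 0.0111² + 0.1000² + 0.0667² + 0.2111² + 0.0222² + 0.1778² = 0.118611 + 0.004449 + 0.000123 + 0.010000 + 0.004449 + 0.044563 + 0.000493 + 0.031613 = 0.214301
B_B = 1 / 0.214301 = 4.6663
Highest B → broadest niche (most generalist): Species C (B = 6.64).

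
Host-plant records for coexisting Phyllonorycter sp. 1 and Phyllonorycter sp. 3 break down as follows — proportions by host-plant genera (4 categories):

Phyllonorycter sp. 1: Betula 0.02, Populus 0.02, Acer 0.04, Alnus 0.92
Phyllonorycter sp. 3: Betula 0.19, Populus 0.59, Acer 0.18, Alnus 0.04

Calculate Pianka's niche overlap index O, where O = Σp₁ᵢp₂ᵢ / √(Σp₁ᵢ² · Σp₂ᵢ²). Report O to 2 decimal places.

Σ p₁ᵢp₂ᵢ = 0.0038 + 0.0118 + 0.0072 + 0.0368 = 0.0596
Σp_1ᵢ² = 0.02² + 0.02² + 0.04² + 0.92² = 0.0004 + 0.0004 + 0.0016 + 0.8464 = 0.8488
Σp_2ᵢ² = 0.19² + 0.59² + 0.18² + 0.04² = 0.0361 + 0.3481 + 0.0324 + 0.0016 = 0.4182
O = 0.0596 / √(0.8488 × 0.4182) = 0.0596 / 0.59579 = 0.1000

0.10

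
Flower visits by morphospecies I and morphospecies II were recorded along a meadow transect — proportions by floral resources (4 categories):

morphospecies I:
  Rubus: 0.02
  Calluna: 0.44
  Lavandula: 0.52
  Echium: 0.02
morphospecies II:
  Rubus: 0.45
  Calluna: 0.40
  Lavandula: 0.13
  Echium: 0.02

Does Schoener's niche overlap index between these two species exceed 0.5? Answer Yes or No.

Yes

Σ|p₁ᵢ − p₂ᵢ| = 0.43 + 0.04 + 0.39 + 0.00 = 0.86
D = 1 − ½ × 0.86 = 1 − 0.430 = 0.5700
D = 0.5700 > 0.5 → Yes.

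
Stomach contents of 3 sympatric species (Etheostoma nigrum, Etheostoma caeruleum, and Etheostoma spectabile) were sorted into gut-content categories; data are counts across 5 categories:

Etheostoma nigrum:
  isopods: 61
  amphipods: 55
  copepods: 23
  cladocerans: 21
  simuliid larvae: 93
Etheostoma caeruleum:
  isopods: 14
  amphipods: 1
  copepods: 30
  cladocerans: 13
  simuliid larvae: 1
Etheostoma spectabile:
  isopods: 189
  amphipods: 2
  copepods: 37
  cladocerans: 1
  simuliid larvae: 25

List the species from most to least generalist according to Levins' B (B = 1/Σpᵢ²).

Proportions for Etheostoma nigrum (n=253): 61/253=0.2411, 55/253=0.2174, 23/253=0.0909, 21/253=0.0830, 93/253=0.3676
Proportions for Etheostoma caeruleum (n=59): 14/59=0.2373, 1/59=0.0169, 30/59=0.5085, 13/59=0.2203, 1/59=0.0169
Proportions for Etheostoma spectabile (n=254): 189/254=0.7441, 2/254=0.0079, 37/254=0.1457, 1/254=0.0039, 25/254=0.0984
Σp_nigrᵢ² = 0.2411² + 0.2174² + 0.0909² + 0.0830² + 0.3676² = 0.058129 + 0.047263 + 0.008263 + 0.006889 + 0.135130 = 0.255674
B_nigr = 1 / 0.255674 = 3.9112
Σp_caerᵢ² = 0.2373² + 0.0169² + 0.5085² + 0.2203² + 0.0169² = 0.056311 + 0.000286 + 0.258572 + 0.048532 + 0.000286 = 0.363987
B_caer = 1 / 0.363987 = 2.7474
Σp_specᵢ² = 0.7441² + 0.0079² + 0.1457² + 0.0039² + 0.0984² = 0.553685 + 0.000062 + 0.021228 + 0.000015 + 0.009683 = 0.584673
B_spec = 1 / 0.584673 = 1.7104
Ranking by B (broadest → narrowest): Etheostoma nigrum (3.91) > Etheostoma caeruleum (2.75) > Etheostoma spectabile (1.71)

Etheostoma nigrum > Etheostoma caeruleum > Etheostoma spectabile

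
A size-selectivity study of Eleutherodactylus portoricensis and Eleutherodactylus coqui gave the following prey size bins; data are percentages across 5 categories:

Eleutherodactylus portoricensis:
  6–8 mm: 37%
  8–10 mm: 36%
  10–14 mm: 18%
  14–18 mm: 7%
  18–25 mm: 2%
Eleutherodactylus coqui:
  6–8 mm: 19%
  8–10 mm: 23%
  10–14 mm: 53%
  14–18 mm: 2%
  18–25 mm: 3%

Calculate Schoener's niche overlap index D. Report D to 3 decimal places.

Convert percentages to proportions (divide by 100).
Σ|p₁ᵢ − p₂ᵢ| = 0.18 + 0.13 + 0.35 + 0.05 + 0.01 = 0.72
D = 1 − ½ × 0.72 = 1 − 0.360 = 0.64000

0.640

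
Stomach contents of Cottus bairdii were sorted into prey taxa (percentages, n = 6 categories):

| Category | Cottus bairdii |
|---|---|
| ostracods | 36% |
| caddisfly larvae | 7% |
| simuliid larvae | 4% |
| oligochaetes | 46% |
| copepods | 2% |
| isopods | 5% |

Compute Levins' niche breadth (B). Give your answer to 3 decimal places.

2.852

Convert percentages to proportions (divide by 100).
Σpᵢ² = 0.36² + 0.07² + 0.04² + 0.46² + 0.02² + 0.05² = 0.1296 + 0.0049 + 0.0016 + 0.2116 + 0.0004 + 0.0025 = 0.3506
B = 1 / 0.3506 = 2.85225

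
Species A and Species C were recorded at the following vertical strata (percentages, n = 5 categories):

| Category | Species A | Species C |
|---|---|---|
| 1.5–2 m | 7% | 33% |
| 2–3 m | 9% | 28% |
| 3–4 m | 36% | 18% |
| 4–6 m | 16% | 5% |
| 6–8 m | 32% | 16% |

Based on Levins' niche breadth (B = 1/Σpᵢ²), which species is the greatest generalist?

Species C

Convert percentages to proportions (divide by 100).
Σp_Aᵢ² = 0.07² + 0.09² + 0.36² + 0.16² + 0.32² = 0.0049 + 0.0081 + 0.1296 + 0.0256 + 0.1024 = 0.2706
B_A = 1 / 0.2706 = 3.6955
Σp_Cᵢ² = 0.33² + 0.28² + 0.18² + 0.05² + 0.16² = 0.1089 + 0.0784 + 0.0324 + 0.0025 + 0.0256 = 0.2478
B_C = 1 / 0.2478 = 4.0355
Highest B → broadest niche (most generalist): Species C (B = 4.04).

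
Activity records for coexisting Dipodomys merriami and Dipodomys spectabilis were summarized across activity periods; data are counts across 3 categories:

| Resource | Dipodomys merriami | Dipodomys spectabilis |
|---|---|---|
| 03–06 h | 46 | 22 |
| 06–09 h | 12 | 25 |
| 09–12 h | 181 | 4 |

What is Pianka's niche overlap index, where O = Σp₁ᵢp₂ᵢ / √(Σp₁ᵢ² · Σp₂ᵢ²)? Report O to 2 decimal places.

Proportions for Dipodomys merriami (n=239): 46/239=0.1925, 12/239=0.0502, 181/239=0.7573
Proportions for Dipodomys spectabilis (n=51): 22/51=0.4314, 25/51=0.4902, 4/51=0.0784
Σ p₁ᵢp₂ᵢ = 0.083045 + 0.024608 + 0.059372 = 0.167025
Σp_1ᵢ² = 0.1925² + 0.0502² + 0.7573² = 0.037056 + 0.002520 + 0.573503 = 0.613079
Σp_2ᵢ² = 0.4314² + 0.4902² + 0.0784² = 0.186106 + 0.240296 + 0.006147 = 0.432549
O = 0.167025 / √(0.613079 × 0.432549) = 0.167025 / 0.5149628 = 0.3243

0.32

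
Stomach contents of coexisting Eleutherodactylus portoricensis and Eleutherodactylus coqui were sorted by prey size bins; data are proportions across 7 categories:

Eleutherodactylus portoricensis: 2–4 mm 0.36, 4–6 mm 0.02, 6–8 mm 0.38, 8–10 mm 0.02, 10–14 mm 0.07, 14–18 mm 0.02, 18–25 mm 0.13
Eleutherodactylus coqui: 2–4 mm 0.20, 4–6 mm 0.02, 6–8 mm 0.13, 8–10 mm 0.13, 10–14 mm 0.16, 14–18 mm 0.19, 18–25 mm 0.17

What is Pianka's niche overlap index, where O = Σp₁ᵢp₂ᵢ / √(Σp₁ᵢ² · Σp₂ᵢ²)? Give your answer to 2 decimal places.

0.73

Σ p₁ᵢp₂ᵢ = 0.0720 + 0.0004 + 0.0494 + 0.0026 + 0.0112 + 0.0038 + 0.0221 = 0.1615
Σp_1ᵢ² = 0.36² + 0.02² + 0.38² + 0.02² + 0.07² + 0.02² + 0.13² = 0.1296 + 0.0004 + 0.1444 + 0.0004 + 0.0049 + 0.0004 + 0.0169 = 0.2970
Σp_2ᵢ² = 0.20² + 0.02² + 0.13² + 0.13² + 0.16² + 0.19² + 0.17² = 0.0400 + 0.0004 + 0.0169 + 0.0169 + 0.0256 + 0.0361 + 0.0289 = 0.1648
O = 0.1615 / √(0.2970 × 0.1648) = 0.1615 / 0.22124 = 0.7300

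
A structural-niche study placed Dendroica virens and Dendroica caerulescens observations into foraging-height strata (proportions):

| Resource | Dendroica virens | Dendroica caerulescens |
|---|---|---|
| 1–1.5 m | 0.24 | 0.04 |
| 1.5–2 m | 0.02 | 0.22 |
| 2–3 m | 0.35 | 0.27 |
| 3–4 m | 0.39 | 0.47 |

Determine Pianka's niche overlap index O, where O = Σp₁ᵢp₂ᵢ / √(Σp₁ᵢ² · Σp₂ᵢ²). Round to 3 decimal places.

0.863

Σ p₁ᵢp₂ᵢ = 0.0096 + 0.0044 + 0.0945 + 0.1833 = 0.2918
Σp_1ᵢ² = 0.24² + 0.02² + 0.35² + 0.39² = 0.0576 + 0.0004 + 0.1225 + 0.1521 = 0.3326
Σp_2ᵢ² = 0.04² + 0.22² + 0.27² + 0.47² = 0.0016 + 0.0484 + 0.0729 + 0.2209 = 0.3438
O = 0.2918 / √(0.3326 × 0.3438) = 0.2918 / 0.338154 = 0.86292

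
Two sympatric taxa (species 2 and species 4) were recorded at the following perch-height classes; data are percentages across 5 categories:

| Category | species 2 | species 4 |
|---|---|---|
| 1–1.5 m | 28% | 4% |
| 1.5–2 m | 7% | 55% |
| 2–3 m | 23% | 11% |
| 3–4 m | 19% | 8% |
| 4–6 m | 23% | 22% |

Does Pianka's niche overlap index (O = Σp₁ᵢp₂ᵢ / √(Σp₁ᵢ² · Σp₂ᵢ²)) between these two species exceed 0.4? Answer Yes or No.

Yes

Convert percentages to proportions (divide by 100).
Σ p₁ᵢp₂ᵢ = 0.0112 + 0.0385 + 0.0253 + 0.0152 + 0.0506 = 0.1408
Σp_1ᵢ² = 0.28² + 0.07² + 0.23² + 0.19² + 0.23² = 0.0784 + 0.0049 + 0.0529 + 0.0361 + 0.0529 = 0.2252
Σp_2ᵢ² = 0.04² + 0.55² + 0.11² + 0.08² + 0.22² = 0.0016 + 0.3025 + 0.0121 + 0.0064 + 0.0484 = 0.3710
O = 0.1408 / √(0.2252 × 0.3710) = 0.1408 / 0.28905 = 0.4871
O = 0.4871 > 0.4 → Yes.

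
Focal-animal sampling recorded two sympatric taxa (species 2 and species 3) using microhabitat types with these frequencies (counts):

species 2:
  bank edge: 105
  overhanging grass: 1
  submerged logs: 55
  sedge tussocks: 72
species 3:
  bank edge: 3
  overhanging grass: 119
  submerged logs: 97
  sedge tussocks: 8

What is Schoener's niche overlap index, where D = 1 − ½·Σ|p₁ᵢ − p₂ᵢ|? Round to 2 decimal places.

Proportions for species 2 (n=233): 105/233=0.4506, 1/233=0.0043, 55/233=0.2361, 72/233=0.3090
Proportions for species 3 (n=227): 3/227=0.0132, 119/227=0.5242, 97/227=0.4273, 8/227=0.0352
Σ|p₁ᵢ − p₂ᵢ| = 0.4374 + 0.5199 + 0.1912 + 0.2738 = 1.4223
D = 1 − ½ × 1.4223 = 1 − 0.71115 = 0.28885

0.29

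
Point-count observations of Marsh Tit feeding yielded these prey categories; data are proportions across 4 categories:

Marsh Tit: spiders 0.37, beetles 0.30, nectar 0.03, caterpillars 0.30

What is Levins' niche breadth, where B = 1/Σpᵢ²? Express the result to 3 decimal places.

Σpᵢ² = 0.37² + 0.30² + 0.03² + 0.30² = 0.1369 + 0.0900 + 0.0009 + 0.0900 = 0.3178
B = 1 / 0.3178 = 3.14663

3.147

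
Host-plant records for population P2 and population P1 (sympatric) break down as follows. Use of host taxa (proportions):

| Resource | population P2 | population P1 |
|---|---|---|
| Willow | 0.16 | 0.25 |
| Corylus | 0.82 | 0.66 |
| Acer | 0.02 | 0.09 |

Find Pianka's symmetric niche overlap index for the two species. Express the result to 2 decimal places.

Σ p₁ᵢp₂ᵢ = 0.0400 + 0.5412 + 0.0018 = 0.5830
Σp_1ᵢ² = 0.16² + 0.82² + 0.02² = 0.0256 + 0.6724 + 0.0004 = 0.6984
Σp_2ᵢ² = 0.25² + 0.66² + 0.09² = 0.0625 + 0.4356 + 0.0081 = 0.5062
O = 0.5830 / √(0.6984 × 0.5062) = 0.5830 / 0.59458 = 0.9805

0.98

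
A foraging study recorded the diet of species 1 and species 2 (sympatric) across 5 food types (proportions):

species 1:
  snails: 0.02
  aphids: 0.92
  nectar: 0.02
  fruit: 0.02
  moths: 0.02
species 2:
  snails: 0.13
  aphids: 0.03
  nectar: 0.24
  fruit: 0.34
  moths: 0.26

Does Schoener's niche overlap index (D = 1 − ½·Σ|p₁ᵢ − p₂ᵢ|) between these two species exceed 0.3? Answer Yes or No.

Σ|p₁ᵢ − p₂ᵢ| = 0.11 + 0.89 + 0.22 + 0.32 + 0.24 = 1.78
D = 1 − ½ × 1.78 = 1 − 0.890 = 0.1100
D = 0.1100 < 0.3 → No.

No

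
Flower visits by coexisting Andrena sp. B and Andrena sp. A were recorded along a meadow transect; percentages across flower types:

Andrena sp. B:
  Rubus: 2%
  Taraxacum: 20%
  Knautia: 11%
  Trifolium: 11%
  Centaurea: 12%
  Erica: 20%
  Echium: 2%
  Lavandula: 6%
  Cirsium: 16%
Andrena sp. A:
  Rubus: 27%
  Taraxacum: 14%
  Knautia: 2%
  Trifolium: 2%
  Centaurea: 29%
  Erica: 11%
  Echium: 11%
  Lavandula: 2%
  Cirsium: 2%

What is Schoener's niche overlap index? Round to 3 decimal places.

Convert percentages to proportions (divide by 100).
Σ|p₁ᵢ − p₂ᵢ| = 0.25 + 0.06 + 0.09 + 0.09 + 0.17 + 0.09 + 0.09 + 0.04 + 0.14 = 1.02
D = 1 − ½ × 1.02 = 1 − 0.510 = 0.49000

0.490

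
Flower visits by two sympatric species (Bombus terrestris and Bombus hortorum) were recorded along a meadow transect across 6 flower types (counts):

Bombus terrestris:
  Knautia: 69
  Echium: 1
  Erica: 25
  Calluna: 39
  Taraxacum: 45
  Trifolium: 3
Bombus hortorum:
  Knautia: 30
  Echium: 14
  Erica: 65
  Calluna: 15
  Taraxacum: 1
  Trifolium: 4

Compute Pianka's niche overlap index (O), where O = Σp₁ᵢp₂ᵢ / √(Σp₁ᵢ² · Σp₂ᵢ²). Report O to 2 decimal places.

Proportions for Bombus terrestris (n=182): 69/182=0.3791, 1/182=0.0055, 25/182=0.1374, 39/182=0.2143, 45/182=0.2473, 3/182=0.0165
Proportions for Bombus hortorum (n=129): 30/129=0.2326, 14/129=0.1085, 65/129=0.5039, 15/129=0.1163, 1/129=0.0078, 4/129=0.0310
Σ p₁ᵢp₂ᵢ = 0.088179 + 0.000597 + 0.069236 + 0.024923 + 0.001929 + 0.000512 = 0.185376
Σp_1ᵢ² = 0.3791² + 0.0055² + 0.1374² + 0.2143² + 0.2473² + 0.0165² = 0.143717 + 0.000030 + 0.018879 + 0.045924 + 0.061157 + 0.000272 = 0.269979
Σp_2ᵢ² = 0.2326² + 0.1085² + 0.5039² + 0.1163² + 0.0078² + 0.0310² = 0.054103 + 0.011772 + 0.253915 + 0.013526 + 0.000061 + 0.000961 = 0.334338
O = 0.185376 / √(0.269979 × 0.334338) = 0.185376 / 0.3004401 = 0.6170

0.62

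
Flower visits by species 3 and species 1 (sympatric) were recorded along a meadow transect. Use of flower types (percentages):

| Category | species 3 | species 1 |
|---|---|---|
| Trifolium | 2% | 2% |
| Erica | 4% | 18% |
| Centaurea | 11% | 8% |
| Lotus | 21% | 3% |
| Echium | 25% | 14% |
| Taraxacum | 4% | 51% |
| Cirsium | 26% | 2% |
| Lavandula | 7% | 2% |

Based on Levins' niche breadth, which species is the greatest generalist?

species 3

Convert percentages to proportions (divide by 100).
Σp_3ᵢ² = 0.02² + 0.04² + 0.11² + 0.21² + 0.25² + 0.04² + 0.26² + 0.07² = 0.0004 + 0.0016 + 0.0121 + 0.0441 + 0.0625 + 0.0016 + 0.0676 + 0.0049 = 0.1948
B_3 = 1 / 0.1948 = 5.1335
Σp_1ᵢ² = 0.02² + 0.18² + 0.08² + 0.03² + 0.14² + 0.51² + 0.02² + 0.02² = 0.0004 + 0.0324 + 0.0064 + 0.0009 + 0.0196 + 0.2601 + 0.0004 + 0.0004 = 0.3206
B_1 = 1 / 0.3206 = 3.1192
Highest B → broadest niche (most generalist): species 3 (B = 5.13).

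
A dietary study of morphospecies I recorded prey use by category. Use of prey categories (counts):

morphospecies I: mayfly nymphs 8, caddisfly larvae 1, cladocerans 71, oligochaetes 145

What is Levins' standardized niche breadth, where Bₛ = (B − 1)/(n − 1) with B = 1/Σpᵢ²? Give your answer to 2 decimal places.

0.31

Proportions for morphospecies I (n=225): 8/225=0.0356, 1/225=0.0044, 71/225=0.3156, 145/225=0.6444
Σpᵢ² = 0.0356² + 0.0044² + 0.3156² + 0.6444² = 0.001267 + 0.000019 + 0.099603 + 0.415251 = 0.516140
B = 1 / 0.516140 = 1.9375
Bₛ = (B − 1)/(n − 1) = (1.9375 − 1)/(4 − 1) = 0.9375/3 = 0.3125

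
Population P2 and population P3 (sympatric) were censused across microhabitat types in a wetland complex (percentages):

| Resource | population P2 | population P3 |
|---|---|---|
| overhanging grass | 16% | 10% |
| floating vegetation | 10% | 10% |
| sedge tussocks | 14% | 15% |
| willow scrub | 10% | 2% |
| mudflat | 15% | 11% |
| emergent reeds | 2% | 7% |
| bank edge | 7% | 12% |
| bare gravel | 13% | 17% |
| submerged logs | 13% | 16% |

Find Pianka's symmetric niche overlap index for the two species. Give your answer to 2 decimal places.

0.92

Convert percentages to proportions (divide by 100).
Σ p₁ᵢp₂ᵢ = 0.0160 + 0.0100 + 0.0210 + 0.0020 + 0.0165 + 0.0014 + 0.0084 + 0.0221 + 0.0208 = 0.1182
Σp_1ᵢ² = 0.16² + 0.10² + 0.14² + 0.10² + 0.15² + 0.02² + 0.07² + 0.13² + 0.13² = 0.0256 + 0.0100 + 0.0196 + 0.0100 + 0.0225 + 0.0004 + 0.0049 + 0.0169 + 0.0169 = 0.1268
Σp_2ᵢ² = 0.10² + 0.10² + 0.15² + 0.02² + 0.11² + 0.07² + 0.12² + 0.17² + 0.16² = 0.0100 + 0.0100 + 0.0225 + 0.0004 + 0.0121 + 0.0049 + 0.0144 + 0.0289 + 0.0256 = 0.1288
O = 0.1182 / √(0.1268 × 0.1288) = 0.1182 / 0.12780 = 0.9249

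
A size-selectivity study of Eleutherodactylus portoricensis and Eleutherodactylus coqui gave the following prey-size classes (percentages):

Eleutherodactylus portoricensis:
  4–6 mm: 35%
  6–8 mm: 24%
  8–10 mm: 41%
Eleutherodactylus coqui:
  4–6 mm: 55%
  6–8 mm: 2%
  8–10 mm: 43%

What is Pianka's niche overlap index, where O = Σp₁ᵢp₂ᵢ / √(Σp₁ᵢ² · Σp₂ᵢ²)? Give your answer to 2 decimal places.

0.91

Convert percentages to proportions (divide by 100).
Σ p₁ᵢp₂ᵢ = 0.1925 + 0.0048 + 0.1763 = 0.3736
Σp_1ᵢ² = 0.35² + 0.24² + 0.41² = 0.1225 + 0.0576 + 0.1681 = 0.3482
Σp_2ᵢ² = 0.55² + 0.02² + 0.43² = 0.3025 + 0.0004 + 0.1849 = 0.4878
O = 0.3736 / √(0.3482 × 0.4878) = 0.3736 / 0.41213 = 0.9065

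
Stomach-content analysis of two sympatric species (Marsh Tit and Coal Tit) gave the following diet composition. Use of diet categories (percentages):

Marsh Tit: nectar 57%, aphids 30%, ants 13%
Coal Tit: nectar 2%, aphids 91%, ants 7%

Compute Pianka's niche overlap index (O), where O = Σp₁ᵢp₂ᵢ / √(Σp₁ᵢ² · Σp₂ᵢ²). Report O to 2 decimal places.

0.49

Convert percentages to proportions (divide by 100).
Σ p₁ᵢp₂ᵢ = 0.0114 + 0.2730 + 0.0091 = 0.2935
Σp_1ᵢ² = 0.57² + 0.30² + 0.13² = 0.3249 + 0.0900 + 0.0169 = 0.4318
Σp_2ᵢ² = 0.02² + 0.91² + 0.07² = 0.0004 + 0.8281 + 0.0049 = 0.8334
O = 0.2935 / √(0.4318 × 0.8334) = 0.2935 / 0.59989 = 0.4893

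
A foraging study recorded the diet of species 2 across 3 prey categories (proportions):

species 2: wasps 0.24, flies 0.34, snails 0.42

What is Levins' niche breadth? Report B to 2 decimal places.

2.86

Σpᵢ² = 0.24² + 0.34² + 0.42² = 0.0576 + 0.1156 + 0.1764 = 0.3496
B = 1 / 0.3496 = 2.8604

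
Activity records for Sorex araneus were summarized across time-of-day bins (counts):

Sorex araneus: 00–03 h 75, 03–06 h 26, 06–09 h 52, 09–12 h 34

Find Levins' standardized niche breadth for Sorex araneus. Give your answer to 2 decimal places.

0.81

Proportions for Sorex araneus (n=187): 75/187=0.4011, 26/187=0.1390, 52/187=0.2781, 34/187=0.1818
Σpᵢ² = 0.4011² + 0.1390² + 0.2781² + 0.1818² = 0.160881 + 0.019321 + 0.077340 + 0.033051 = 0.290593
B = 1 / 0.290593 = 3.4412
Bₛ = (B − 1)/(n − 1) = (3.4412 − 1)/(4 − 1) = 2.4412/3 = 0.8137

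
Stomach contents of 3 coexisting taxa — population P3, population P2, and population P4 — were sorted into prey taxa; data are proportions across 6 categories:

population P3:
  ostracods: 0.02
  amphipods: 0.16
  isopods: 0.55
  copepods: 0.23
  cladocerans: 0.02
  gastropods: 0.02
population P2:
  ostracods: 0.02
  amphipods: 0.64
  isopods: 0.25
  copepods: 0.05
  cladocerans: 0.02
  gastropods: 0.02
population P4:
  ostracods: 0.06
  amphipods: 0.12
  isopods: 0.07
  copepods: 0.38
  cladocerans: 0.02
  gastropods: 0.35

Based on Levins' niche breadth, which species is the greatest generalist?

Σp_P3ᵢ² = 0.02² + 0.16² + 0.55² + 0.23² + 0.02² + 0.02² = 0.0004 + 0.0256 + 0.3025 + 0.0529 + 0.0004 + 0.0004 = 0.3822
B_P3 = 1 / 0.3822 = 2.6164
Σp_P2ᵢ² = 0.02² + 0.64² + 0.25² + 0.05² + 0.02² + 0.02² = 0.0004 + 0.4096 + 0.0625 + 0.0025 + 0.0004 + 0.0004 = 0.4758
B_P2 = 1 / 0.4758 = 2.1017
Σp_P4ᵢ² = 0.06² + 0.12² + 0.07² + 0.38² + 0.02² + 0.35² = 0.0036 + 0.0144 + 0.0049 + 0.1444 + 0.0004 + 0.1225 = 0.2902
B_P4 = 1 / 0.2902 = 3.4459
Highest B → broadest niche (most generalist): population P4 (B = 3.45).

population P4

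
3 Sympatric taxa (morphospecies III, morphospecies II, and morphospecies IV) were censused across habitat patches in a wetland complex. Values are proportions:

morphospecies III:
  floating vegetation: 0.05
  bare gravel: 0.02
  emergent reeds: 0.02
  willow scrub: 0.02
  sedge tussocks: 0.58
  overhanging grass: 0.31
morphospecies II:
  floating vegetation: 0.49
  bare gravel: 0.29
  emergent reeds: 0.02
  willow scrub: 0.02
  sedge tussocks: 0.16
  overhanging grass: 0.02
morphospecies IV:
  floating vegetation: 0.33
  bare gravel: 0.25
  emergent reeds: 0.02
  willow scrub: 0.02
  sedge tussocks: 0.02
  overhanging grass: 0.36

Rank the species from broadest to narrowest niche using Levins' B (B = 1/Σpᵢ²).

Σp_IIIᵢ² = 0.05² + 0.02² + 0.02² + 0.02² + 0.58² + 0.31² = 0.0025 + 0.0004 + 0.0004 + 0.0004 + 0.3364 + 0.0961 = 0.4362
B_III = 1 / 0.4362 = 2.2925
Σp_IIᵢ² = 0.49² + 0.29² + 0.02² + 0.02² + 0.16² + 0.02² = 0.2401 + 0.0841 + 0.0004 + 0.0004 + 0.0256 + 0.0004 = 0.3510
B_II = 1 / 0.3510 = 2.8490
Σp_IVᵢ² = 0.33² + 0.25² + 0.02² + 0.02² + 0.02² + 0.36² = 0.1089 + 0.0625 + 0.0004 + 0.0004 + 0.0004 + 0.1296 = 0.3022
B_IV = 1 / 0.3022 = 3.3091
Ranking by B (broadest → narrowest): morphospecies IV (3.31) > morphospecies II (2.85) > morphospecies III (2.29)

morphospecies IV > morphospecies II > morphospecies III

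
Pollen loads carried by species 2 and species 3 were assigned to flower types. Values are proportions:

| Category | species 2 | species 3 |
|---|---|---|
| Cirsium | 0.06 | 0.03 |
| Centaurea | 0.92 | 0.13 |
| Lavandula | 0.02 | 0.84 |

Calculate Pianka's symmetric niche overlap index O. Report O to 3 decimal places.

Σ p₁ᵢp₂ᵢ = 0.0018 + 0.1196 + 0.0168 = 0.1382
Σp_1ᵢ² = 0.06² + 0.92² + 0.02² = 0.0036 + 0.8464 + 0.0004 = 0.8504
Σp_2ᵢ² = 0.03² + 0.13² + 0.84² = 0.0009 + 0.0169 + 0.7056 = 0.7234
O = 0.1382 / √(0.8504 × 0.7234) = 0.1382 / 0.784334 = 0.17620

0.176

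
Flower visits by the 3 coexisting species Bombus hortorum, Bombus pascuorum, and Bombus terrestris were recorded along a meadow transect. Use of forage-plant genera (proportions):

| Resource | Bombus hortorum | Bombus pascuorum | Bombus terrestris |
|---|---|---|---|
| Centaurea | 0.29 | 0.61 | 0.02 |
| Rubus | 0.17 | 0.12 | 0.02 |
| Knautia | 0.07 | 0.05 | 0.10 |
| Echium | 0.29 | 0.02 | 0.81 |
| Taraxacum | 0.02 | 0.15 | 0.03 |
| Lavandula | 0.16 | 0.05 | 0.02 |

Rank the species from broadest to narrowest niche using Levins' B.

Bombus hortorum > Bombus pascuorum > Bombus terrestris

Σp_hortᵢ² = 0.29² + 0.17² + 0.07² + 0.29² + 0.02² + 0.16² = 0.0841 + 0.0289 + 0.0049 + 0.0841 + 0.0004 + 0.0256 = 0.2280
B_hort = 1 / 0.2280 = 4.3860
Σp_pascᵢ² = 0.61² + 0.12² + 0.05² + 0.02² + 0.15² + 0.05² = 0.3721 + 0.0144 + 0.0025 + 0.0004 + 0.0225 + 0.0025 = 0.4144
B_pasc = 1 / 0.4144 = 2.4131
Σp_terrᵢ² = 0.02² + 0.02² + 0.10² + 0.81² + 0.03² + 0.02² = 0.0004 + 0.0004 + 0.0100 + 0.6561 + 0.0009 + 0.0004 = 0.6682
B_terr = 1 / 0.6682 = 1.4966
Ranking by B (broadest → narrowest): Bombus hortorum (4.39) > Bombus pascuorum (2.41) > Bombus terrestris (1.50)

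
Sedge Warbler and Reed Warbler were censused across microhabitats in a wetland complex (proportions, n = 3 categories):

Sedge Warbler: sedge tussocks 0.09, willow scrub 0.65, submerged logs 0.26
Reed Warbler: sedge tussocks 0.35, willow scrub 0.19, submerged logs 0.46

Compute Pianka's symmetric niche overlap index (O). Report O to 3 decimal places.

0.639

Σ p₁ᵢp₂ᵢ = 0.0315 + 0.1235 + 0.1196 = 0.2746
Σp_1ᵢ² = 0.09² + 0.65² + 0.26² = 0.0081 + 0.4225 + 0.0676 = 0.4982
Σp_2ᵢ² = 0.35² + 0.19² + 0.46² = 0.1225 + 0.0361 + 0.2116 = 0.3702
O = 0.2746 / √(0.4982 × 0.3702) = 0.2746 / 0.429457 = 0.63941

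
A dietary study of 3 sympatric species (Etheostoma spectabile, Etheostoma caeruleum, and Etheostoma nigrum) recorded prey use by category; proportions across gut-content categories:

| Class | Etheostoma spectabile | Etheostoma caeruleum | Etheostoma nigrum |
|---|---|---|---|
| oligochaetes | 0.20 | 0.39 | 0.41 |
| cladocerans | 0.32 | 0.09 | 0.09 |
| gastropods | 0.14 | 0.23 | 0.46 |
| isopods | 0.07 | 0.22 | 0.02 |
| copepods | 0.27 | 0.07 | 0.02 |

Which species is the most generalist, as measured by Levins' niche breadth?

Etheostoma spectabile

Σp_specᵢ² = 0.20² + 0.32² + 0.14² + 0.07² + 0.27² = 0.0400 + 0.1024 + 0.0196 + 0.0049 + 0.0729 = 0.2398
B_spec = 1 / 0.2398 = 4.1701
Σp_caerᵢ² = 0.39² + 0.09² + 0.23² + 0.22² + 0.07² = 0.1521 + 0.0081 + 0.0529 + 0.0484 + 0.0049 = 0.2664
B_caer = 1 / 0.2664 = 3.7538
Σp_nigrᵢ² = 0.41² + 0.09² + 0.46² + 0.02² + 0.02² = 0.1681 + 0.0081 + 0.2116 + 0.0004 + 0.0004 = 0.3886
B_nigr = 1 / 0.3886 = 2.5733
Highest B → broadest niche (most generalist): Etheostoma spectabile (B = 4.17).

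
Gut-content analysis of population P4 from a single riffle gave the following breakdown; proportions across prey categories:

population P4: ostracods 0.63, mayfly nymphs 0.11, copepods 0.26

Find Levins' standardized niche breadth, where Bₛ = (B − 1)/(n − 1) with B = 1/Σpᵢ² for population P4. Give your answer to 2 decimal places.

Σpᵢ² = 0.63² + 0.11² + 0.26² = 0.3969 + 0.0121 + 0.0676 = 0.4766
B = 1 / 0.4766 = 2.0982
Bₛ = (B − 1)/(n − 1) = (2.0982 − 1)/(3 − 1) = 1.0982/2 = 0.5491

0.55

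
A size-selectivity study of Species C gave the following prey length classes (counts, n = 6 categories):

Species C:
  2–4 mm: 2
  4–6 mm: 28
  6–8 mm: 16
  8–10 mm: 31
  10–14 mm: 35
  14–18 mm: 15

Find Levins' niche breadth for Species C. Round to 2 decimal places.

4.67

Proportions for Species C (n=127): 2/127=0.0157, 28/127=0.2205, 16/127=0.1260, 31/127=0.2441, 35/127=0.2756, 15/127=0.1181
Σpᵢ² = 0.0157² + 0.2205² + 0.1260² + 0.2441² + 0.2756² + 0.1181² = 0.000246 + 0.048620 + 0.015876 + 0.059585 + 0.075955 + 0.013948 = 0.214230
B = 1 / 0.214230 = 4.6679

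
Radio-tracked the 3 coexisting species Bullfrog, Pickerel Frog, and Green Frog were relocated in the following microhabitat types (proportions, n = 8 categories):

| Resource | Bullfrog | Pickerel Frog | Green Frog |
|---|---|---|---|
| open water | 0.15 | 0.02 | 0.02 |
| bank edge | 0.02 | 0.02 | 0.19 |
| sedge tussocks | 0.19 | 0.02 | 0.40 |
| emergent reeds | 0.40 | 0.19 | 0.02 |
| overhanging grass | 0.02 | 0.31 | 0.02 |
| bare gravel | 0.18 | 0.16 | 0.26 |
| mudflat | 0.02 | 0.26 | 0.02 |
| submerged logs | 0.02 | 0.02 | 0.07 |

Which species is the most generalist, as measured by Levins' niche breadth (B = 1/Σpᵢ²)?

Pickerel Frog

Σp_Bullᵢ² = 0.15² + 0.02² + 0.19² + 0.40² + 0.02² + 0.18² + 0.02² + 0.02² = 0.0225 + 0.0004 + 0.0361 + 0.1600 + 0.0004 + 0.0324 + 0.0004 + 0.0004 = 0.2526
B_Bull = 1 / 0.2526 = 3.9588
Σp_Pickᵢ² = 0.02² + 0.02² + 0.02² + 0.19² + 0.31² + 0.16² + 0.26² + 0.02² = 0.0004 + 0.0004 + 0.0004 + 0.0361 + 0.0961 + 0.0256 + 0.0676 + 0.0004 = 0.2270
B_Pick = 1 / 0.2270 = 4.4053
Σp_Greeᵢ² = 0.02² + 0.19² + 0.40² + 0.02² + 0.02² + 0.26² + 0.02² + 0.07² = 0.0004 + 0.0361 + 0.1600 + 0.0004 + 0.0004 + 0.0676 + 0.0004 + 0.0049 = 0.2702
B_Gree = 1 / 0.2702 = 3.7010
Highest B → broadest niche (most generalist): Pickerel Frog (B = 4.41).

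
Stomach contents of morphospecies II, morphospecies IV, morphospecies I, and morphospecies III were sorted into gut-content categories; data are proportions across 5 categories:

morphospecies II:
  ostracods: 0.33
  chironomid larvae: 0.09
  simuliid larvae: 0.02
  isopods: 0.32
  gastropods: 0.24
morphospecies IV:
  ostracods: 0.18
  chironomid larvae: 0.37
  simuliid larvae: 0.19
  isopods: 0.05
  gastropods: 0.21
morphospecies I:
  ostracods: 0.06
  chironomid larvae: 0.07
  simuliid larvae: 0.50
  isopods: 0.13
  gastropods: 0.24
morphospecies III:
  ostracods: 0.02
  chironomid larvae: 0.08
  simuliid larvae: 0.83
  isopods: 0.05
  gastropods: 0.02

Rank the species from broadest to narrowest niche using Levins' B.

Σp_IIᵢ² = 0.33² + 0.09² + 0.02² + 0.32² + 0.24² = 0.1089 + 0.0081 + 0.0004 + 0.1024 + 0.0576 = 0.2774
B_II = 1 / 0.2774 = 3.6049
Σp_IVᵢ² = 0.18² + 0.37² + 0.19² + 0.05² + 0.21² = 0.0324 + 0.1369 + 0.0361 + 0.0025 + 0.0441 = 0.2520
B_IV = 1 / 0.2520 = 3.9683
Σp_Iᵢ² = 0.06² + 0.07² + 0.50² + 0.13² + 0.24² = 0.0036 + 0.0049 + 0.2500 + 0.0169 + 0.0576 = 0.3330
B_I = 1 / 0.3330 = 3.0030
Σp_IIIᵢ² = 0.02² + 0.08² + 0.83² + 0.05² + 0.02² = 0.0004 + 0.0064 + 0.6889 + 0.0025 + 0.0004 = 0.6986
B_III = 1 / 0.6986 = 1.4314
Ranking by B (broadest → narrowest): morphospecies IV (3.97) > morphospecies II (3.60) > morphospecies I (3.00) > morphospecies III (1.43)

morphospecies IV > morphospecies II > morphospecies I > morphospecies III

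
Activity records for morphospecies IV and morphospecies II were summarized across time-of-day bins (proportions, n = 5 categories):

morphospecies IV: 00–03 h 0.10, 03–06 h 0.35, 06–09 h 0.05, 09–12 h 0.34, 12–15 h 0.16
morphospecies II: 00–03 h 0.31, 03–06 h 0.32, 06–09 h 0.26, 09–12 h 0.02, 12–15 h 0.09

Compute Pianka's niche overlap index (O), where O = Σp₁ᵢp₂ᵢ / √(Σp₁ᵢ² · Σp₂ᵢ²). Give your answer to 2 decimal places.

0.64

Σ p₁ᵢp₂ᵢ = 0.0310 + 0.1120 + 0.0130 + 0.0068 + 0.0144 = 0.1772
Σp_1ᵢ² = 0.10² + 0.35² + 0.05² + 0.34² + 0.16² = 0.0100 + 0.1225 + 0.0025 + 0.1156 + 0.0256 = 0.2762
Σp_2ᵢ² = 0.31² + 0.32² + 0.26² + 0.02² + 0.09² = 0.0961 + 0.1024 + 0.0676 + 0.0004 + 0.0081 = 0.2746
O = 0.1772 / √(0.2762 × 0.2746) = 0.1772 / 0.27540 = 0.6434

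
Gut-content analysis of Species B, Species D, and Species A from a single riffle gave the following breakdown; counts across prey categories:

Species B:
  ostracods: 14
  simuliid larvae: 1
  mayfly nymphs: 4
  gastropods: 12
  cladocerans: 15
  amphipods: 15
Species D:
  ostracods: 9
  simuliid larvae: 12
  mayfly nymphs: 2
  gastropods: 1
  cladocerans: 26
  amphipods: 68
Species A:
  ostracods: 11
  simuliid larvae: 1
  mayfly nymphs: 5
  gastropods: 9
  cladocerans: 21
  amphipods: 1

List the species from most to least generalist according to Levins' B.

Species B > Species A > Species D

Proportions for Species B (n=61): 14/61=0.2295, 1/61=0.0164, 4/61=0.0656, 12/61=0.1967, 15/61=0.2459, 15/61=0.2459
Proportions for Species D (n=118): 9/118=0.0763, 12/118=0.1017, 2/118=0.0169, 1/118=0.0085, 26/118=0.2203, 68/118=0.5763
Proportions for Species A (n=48): 11/48=0.2292, 1/48=0.0208, 5/48=0.1042, 9/48=0.1875, 21/48=0.4375, 1/48=0.0208
Σp_Bᵢ² = 0.2295² + 0.0164² + 0.0656² + 0.1967² + 0.2459² + 0.2459² = 0.052670 + 0.000269 + 0.004303 + 0.038691 + 0.060467 + 0.060467 = 0.216867
B_B = 1 / 0.216867 = 4.6111
Σp_Dᵢ² = 0.0763² + 0.1017² + 0.0169² + 0.0085² + 0.2203² + 0.5763² = 0.005822 + 0.010343 + 0.000286 + 0.000072 + 0.048532 + 0.332122 = 0.397177
B_D = 1 / 0.397177 = 2.5178
Σp_Aᵢ² = 0.2292² + 0.0208² + 0.1042² + 0.1875² + 0.4375² + 0.0208² = 0.052533 + 0.000433 + 0.010858 + 0.035156 + 0.191406 + 0.000433 = 0.290819
B_A = 1 / 0.290819 = 3.4386
Ranking by B (broadest → narrowest): Species B (4.61) > Species A (3.44) > Species D (2.52)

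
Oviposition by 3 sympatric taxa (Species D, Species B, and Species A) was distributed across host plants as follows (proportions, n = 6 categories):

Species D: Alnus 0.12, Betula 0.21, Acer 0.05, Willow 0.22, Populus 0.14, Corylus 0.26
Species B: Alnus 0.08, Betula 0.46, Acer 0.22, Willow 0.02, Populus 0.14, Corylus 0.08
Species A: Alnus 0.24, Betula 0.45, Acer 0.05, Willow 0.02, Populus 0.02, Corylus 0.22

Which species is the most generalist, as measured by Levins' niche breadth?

Σp_Dᵢ² = 0.12² + 0.21² + 0.05² + 0.22² + 0.14² + 0.26² = 0.0144 + 0.0441 + 0.0025 + 0.0484 + 0.0196 + 0.0676 = 0.1966
B_D = 1 / 0.1966 = 5.0865
Σp_Bᵢ² = 0.08² + 0.46² + 0.22² + 0.02² + 0.14² + 0.08² = 0.0064 + 0.2116 + 0.0484 + 0.0004 + 0.0196 + 0.0064 = 0.2928
B_B = 1 / 0.2928 = 3.4153
Σp_Aᵢ² = 0.24² + 0.45² + 0.05² + 0.02² + 0.02² + 0.22² = 0.0576 + 0.2025 + 0.0025 + 0.0004 + 0.0004 + 0.0484 = 0.3118
B_A = 1 / 0.3118 = 3.2072
Highest B → broadest niche (most generalist): Species D (B = 5.09).

Species D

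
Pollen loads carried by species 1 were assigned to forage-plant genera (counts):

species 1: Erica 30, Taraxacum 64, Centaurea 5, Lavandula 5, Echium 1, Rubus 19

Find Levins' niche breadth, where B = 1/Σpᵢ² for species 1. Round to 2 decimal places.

2.84

Proportions for species 1 (n=124): 30/124=0.2419, 64/124=0.5161, 5/124=0.0403, 5/124=0.0403, 1/124=0.0081, 19/124=0.1532
Σpᵢ² = 0.2419² + 0.5161² + 0.0403² + 0.0403² + 0.0081² + 0.1532² = 0.058516 + 0.266359 + 0.001624 + 0.001624 + 0.000066 + 0.023470 = 0.351659
B = 1 / 0.351659 = 2.8437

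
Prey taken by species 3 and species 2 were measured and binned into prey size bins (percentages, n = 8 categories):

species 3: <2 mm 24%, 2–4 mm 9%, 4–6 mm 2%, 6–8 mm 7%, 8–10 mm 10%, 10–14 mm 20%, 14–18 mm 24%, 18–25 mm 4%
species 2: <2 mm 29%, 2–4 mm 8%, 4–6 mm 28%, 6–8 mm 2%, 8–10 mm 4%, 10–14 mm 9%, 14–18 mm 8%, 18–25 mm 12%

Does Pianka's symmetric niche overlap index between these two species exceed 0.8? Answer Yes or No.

Convert percentages to proportions (divide by 100).
Σ p₁ᵢp₂ᵢ = 0.0696 + 0.0072 + 0.0056 + 0.0014 + 0.0040 + 0.0180 + 0.0192 + 0.0048 = 0.1298
Σp_1ᵢ² = 0.24² + 0.09² + 0.02² + 0.07² + 0.10² + 0.20² + 0.24² + 0.04² = 0.0576 + 0.0081 + 0.0004 + 0.0049 + 0.0100 + 0.0400 + 0.0576 + 0.0016 = 0.1802
Σp_2ᵢ² = 0.29² + 0.08² + 0.28² + 0.02² + 0.04² + 0.09² + 0.08² + 0.12² = 0.0841 + 0.0064 + 0.0784 + 0.0004 + 0.0016 + 0.0081 + 0.0064 + 0.0144 = 0.1998
O = 0.1298 / √(0.1802 × 0.1998) = 0.1298 / 0.18975 = 0.6841
O = 0.6841 < 0.8 → No.

No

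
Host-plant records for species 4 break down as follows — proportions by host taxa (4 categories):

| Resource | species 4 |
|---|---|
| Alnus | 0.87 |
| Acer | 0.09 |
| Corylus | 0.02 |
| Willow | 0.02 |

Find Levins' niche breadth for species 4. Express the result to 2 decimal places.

1.31

Σpᵢ² = 0.87² + 0.09² + 0.02² + 0.02² = 0.7569 + 0.0081 + 0.0004 + 0.0004 = 0.7658
B = 1 / 0.7658 = 1.3058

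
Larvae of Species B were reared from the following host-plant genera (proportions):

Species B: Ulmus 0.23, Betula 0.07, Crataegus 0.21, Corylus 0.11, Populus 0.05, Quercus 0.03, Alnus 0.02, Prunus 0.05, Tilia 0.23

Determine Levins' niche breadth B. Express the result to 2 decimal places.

Σpᵢ² = 0.23² + 0.07² + 0.21² + 0.11² + 0.05² + 0.03² + 0.02² + 0.05² + 0.23² = 0.0529 + 0.0049 + 0.0441 + 0.0121 + 0.0025 + 0.0009 + 0.0004 + 0.0025 + 0.0529 = 0.1732
B = 1 / 0.1732 = 5.7737

5.77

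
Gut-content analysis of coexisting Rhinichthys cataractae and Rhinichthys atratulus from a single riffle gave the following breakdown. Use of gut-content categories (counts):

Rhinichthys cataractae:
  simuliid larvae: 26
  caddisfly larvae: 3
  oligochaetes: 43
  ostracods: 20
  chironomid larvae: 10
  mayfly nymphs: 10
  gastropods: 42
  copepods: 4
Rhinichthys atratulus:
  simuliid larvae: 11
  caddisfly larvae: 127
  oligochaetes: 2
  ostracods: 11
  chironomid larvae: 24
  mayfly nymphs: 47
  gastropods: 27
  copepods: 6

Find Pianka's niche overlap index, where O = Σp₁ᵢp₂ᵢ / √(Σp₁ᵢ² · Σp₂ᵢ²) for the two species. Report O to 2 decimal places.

Proportions for Rhinichthys cataractae (n=158): 26/158=0.1646, 3/158=0.0190, 43/158=0.2722, 20/158=0.1266, 10/158=0.0633, 10/158=0.0633, 42/158=0.2658, 4/158=0.0253
Proportions for Rhinichthys atratulus (n=255): 11/255=0.0431, 127/255=0.4980, 2/255=0.0078, 11/255=0.0431, 24/255=0.0941, 47/255=0.1843, 27/255=0.1059, 6/255=0.0235
Σ p₁ᵢp₂ᵢ = 0.007094 + 0.009462 + 0.002123 + 0.005456 + 0.005957 + 0.011666 + 0.028148 + 0.000595 = 0.070501
Σp_1ᵢ² = 0.1646² + 0.0190² + 0.2722² + 0.1266² + 0.0633² + 0.0633² + 0.2658² + 0.0253² = 0.027093 + 0.000361 + 0.074093 + 0.016028 + 0.004007 + 0.004007 + 0.070650 + 0.000640 = 0.196879
Σp_2ᵢ² = 0.0431² + 0.4980² + 0.0078² + 0.0431² + 0.0941² + 0.1843² + 0.1059² + 0.0235² = 0.001858 + 0.248004 + 0.000061 + 0.001858 + 0.008855 + 0.033966 + 0.011215 + 0.000552 = 0.306369
O = 0.070501 / √(0.196879 × 0.306369) = 0.070501 / 0.2455965 = 0.2871

0.29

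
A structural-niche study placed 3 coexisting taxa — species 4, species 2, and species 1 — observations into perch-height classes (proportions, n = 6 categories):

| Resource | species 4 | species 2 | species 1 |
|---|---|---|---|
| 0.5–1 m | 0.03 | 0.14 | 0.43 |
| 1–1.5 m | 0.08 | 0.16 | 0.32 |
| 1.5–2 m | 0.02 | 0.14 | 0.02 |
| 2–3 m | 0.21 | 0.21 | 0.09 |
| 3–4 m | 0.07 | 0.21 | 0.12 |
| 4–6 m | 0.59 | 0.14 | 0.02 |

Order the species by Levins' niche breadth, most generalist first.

species 2 > species 1 > species 4

Σp_4ᵢ² = 0.03² + 0.08² + 0.02² + 0.21² + 0.07² + 0.59² = 0.0009 + 0.0064 + 0.0004 + 0.0441 + 0.0049 + 0.3481 = 0.4048
B_4 = 1 / 0.4048 = 2.4704
Σp_2ᵢ² = 0.14² + 0.16² + 0.14² + 0.21² + 0.21² + 0.14² = 0.0196 + 0.0256 + 0.0196 + 0.0441 + 0.0441 + 0.0196 = 0.1726
B_2 = 1 / 0.1726 = 5.7937
Σp_1ᵢ² = 0.43² + 0.32² + 0.02² + 0.09² + 0.12² + 0.02² = 0.1849 + 0.1024 + 0.0004 + 0.0081 + 0.0144 + 0.0004 = 0.3106
B_1 = 1 / 0.3106 = 3.2196
Ranking by B (broadest → narrowest): species 2 (5.79) > species 1 (3.22) > species 4 (2.47)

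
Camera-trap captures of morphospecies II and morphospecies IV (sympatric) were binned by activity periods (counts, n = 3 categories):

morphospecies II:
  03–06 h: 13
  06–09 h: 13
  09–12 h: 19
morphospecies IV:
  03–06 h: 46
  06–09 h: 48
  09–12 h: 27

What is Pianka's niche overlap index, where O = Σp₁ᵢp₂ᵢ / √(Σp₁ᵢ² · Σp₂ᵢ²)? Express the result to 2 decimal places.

0.91

Proportions for morphospecies II (n=45): 13/45=0.2889, 13/45=0.2889, 19/45=0.4222
Proportions for morphospecies IV (n=121): 46/121=0.3802, 48/121=0.3967, 27/121=0.2231
Σ p₁ᵢp₂ᵢ = 0.109840 + 0.114607 + 0.094193 = 0.318640
Σp_1ᵢ² = 0.2889² + 0.2889² + 0.4222² = 0.083463 + 0.083463 + 0.178253 = 0.345179
Σp_2ᵢ² = 0.3802² + 0.3967² + 0.2231² = 0.144552 + 0.157371 + 0.049774 = 0.351697
O = 0.318640 / √(0.345179 × 0.351697) = 0.318640 / 0.3484228 = 0.9145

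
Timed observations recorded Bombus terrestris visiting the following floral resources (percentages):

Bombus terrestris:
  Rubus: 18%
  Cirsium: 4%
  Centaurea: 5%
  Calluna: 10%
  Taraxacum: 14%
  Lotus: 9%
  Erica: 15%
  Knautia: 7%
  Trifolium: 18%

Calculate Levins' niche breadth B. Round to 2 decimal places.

7.46

Convert percentages to proportions (divide by 100).
Σpᵢ² = 0.18² + 0.04² + 0.05² + 0.10² + 0.14² + 0.09² + 0.15² + 0.07² + 0.18² = 0.0324 + 0.0016 + 0.0025 + 0.0100 + 0.0196 + 0.0081 + 0.0225 + 0.0049 + 0.0324 = 0.1340
B = 1 / 0.1340 = 7.4627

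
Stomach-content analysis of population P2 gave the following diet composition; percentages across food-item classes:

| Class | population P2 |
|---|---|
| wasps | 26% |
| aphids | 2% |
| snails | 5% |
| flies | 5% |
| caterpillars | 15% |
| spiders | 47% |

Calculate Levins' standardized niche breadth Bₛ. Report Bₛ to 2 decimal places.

Convert percentages to proportions (divide by 100).
Σpᵢ² = 0.26² + 0.02² + 0.05² + 0.05² + 0.15² + 0.47² = 0.0676 + 0.0004 + 0.0025 + 0.0025 + 0.0225 + 0.2209 = 0.3164
B = 1 / 0.3164 = 3.1606
Bₛ = (B − 1)/(n − 1) = (3.1606 − 1)/(6 − 1) = 2.1606/5 = 0.4321

0.43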